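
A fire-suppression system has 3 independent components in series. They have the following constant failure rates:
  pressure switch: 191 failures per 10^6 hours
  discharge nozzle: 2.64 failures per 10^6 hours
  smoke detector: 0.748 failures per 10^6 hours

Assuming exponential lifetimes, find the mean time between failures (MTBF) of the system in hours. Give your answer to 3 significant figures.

5140

Series of exponential components: λ_sys = Σ λ_i
λ_sys = 0.000191 + 0.00000264 + 0.000000748 = 1.9439e-04 /h
MTBF = 1 / λ_sys = 5140 h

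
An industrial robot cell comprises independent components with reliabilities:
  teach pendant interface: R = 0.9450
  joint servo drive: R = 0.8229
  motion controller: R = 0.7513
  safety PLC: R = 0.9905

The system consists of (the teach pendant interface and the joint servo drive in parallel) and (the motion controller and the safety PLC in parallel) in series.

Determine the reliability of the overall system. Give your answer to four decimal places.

0.9879

Parallel (teach pendant interface and joint servo drive): 1 − (1 − 0.945000)(1 − 0.822900) = 0.990260
Parallel (motion controller and safety PLC): 1 − (1 − 0.751300)(1 − 0.990500) = 0.997637
Series ([0.990260] and [0.997637]): 0.990260 × 0.997637 = 0.9879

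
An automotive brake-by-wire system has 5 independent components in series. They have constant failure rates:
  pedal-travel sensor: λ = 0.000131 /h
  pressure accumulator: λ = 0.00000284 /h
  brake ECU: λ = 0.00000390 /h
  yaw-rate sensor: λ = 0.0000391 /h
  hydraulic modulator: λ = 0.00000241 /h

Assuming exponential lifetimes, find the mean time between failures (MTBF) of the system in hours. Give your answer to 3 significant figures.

Series of exponential components: λ_sys = Σ λ_i
λ_sys = 0.000131 + 0.00000284 + 0.00000390 + 0.0000391 + 0.00000241 = 1.7925e-04 /h
MTBF = 1 / λ_sys = 5580 h

5580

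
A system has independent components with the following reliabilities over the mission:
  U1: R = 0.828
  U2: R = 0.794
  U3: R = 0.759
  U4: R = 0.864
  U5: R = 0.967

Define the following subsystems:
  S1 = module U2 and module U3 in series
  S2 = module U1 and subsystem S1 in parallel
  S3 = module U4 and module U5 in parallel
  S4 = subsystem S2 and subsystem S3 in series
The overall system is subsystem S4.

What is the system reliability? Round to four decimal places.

0.9275

Series (U2 and U3): 0.794000 × 0.759000 = 0.602646
Parallel (U1 and [0.602646]): 1 − (1 − 0.828000)(1 − 0.602646) = 0.931655
Parallel (U4 and U5): 1 − (1 − 0.864000)(1 − 0.967000) = 0.995512
Series ([0.931655] and [0.995512]): 0.931655 × 0.995512 = 0.9275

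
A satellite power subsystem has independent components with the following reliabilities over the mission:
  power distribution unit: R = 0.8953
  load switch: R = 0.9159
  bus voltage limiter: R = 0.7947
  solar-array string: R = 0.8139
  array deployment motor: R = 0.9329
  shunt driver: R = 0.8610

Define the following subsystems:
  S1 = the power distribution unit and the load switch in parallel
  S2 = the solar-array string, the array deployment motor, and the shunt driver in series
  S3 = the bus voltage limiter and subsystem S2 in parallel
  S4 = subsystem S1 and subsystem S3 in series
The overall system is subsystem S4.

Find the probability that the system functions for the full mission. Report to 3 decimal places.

Parallel (power distribution unit and load switch): 1 − (1 − 0.89530)(1 − 0.91590) = 0.99119
Series (solar-array string, array deployment motor, and shunt driver): 0.81390 × 0.93290 × 0.86100 = 0.65375
Parallel (bus voltage limiter and [0.65375]): 1 − (1 − 0.79470)(1 − 0.65375) = 0.92891
Series ([0.99119] and [0.92891]): 0.99119 × 0.92891 = 0.921

0.921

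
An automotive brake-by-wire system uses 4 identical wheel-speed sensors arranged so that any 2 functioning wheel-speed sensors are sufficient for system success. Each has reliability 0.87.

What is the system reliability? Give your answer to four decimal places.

0.9921

R = Σ_{i=2}^{4} C(4,i) p^i (1−p)^{4−i} with p = 0.87
C(4,2)·0.87^2·0.13^2 = 0.076750
C(4,3)·0.87^3·0.13^1 = 0.342422
C(4,4)·0.87^4·0.13^0 = 0.572898
Sum = 0.9921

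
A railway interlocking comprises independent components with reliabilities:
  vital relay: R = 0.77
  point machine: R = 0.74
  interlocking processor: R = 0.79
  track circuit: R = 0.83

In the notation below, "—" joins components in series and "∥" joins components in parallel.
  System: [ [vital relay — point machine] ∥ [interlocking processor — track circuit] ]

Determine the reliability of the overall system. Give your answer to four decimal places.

0.8519

Series (vital relay and point machine): 0.770000 × 0.740000 = 0.569800
Series (interlocking processor and track circuit): 0.790000 × 0.830000 = 0.655700
Parallel ([0.569800] and [0.655700]): 1 − (1 − 0.569800)(1 − 0.655700) = 0.8519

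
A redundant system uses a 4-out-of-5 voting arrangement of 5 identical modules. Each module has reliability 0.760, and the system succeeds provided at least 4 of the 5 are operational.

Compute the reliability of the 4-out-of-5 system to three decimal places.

R = Σ_{i=4}^{5} C(5,i) p^i (1−p)^{5−i} with p = 0.760
C(5,4)·0.760^4·0.240^1 = 0.40035
C(5,5)·0.760^5·0.240^0 = 0.25355
Sum = 0.654

0.654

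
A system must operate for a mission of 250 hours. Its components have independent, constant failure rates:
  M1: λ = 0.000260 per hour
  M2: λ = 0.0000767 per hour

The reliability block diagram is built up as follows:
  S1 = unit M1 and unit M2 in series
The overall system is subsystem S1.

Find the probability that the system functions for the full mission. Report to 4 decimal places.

0.9193

R(M1) = exp(−0.000260 × 250) = 0.937067
R(M2) = exp(−0.0000767 × 250) = 0.981008
Series (M1 and M2): 0.937067 × 0.981008 = 0.9193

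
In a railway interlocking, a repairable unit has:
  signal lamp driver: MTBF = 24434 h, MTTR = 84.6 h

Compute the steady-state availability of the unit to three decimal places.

A(signal lamp driver) = MTBF/(MTBF+MTTR) = 24434/(24434+84.6) = 0.997

0.997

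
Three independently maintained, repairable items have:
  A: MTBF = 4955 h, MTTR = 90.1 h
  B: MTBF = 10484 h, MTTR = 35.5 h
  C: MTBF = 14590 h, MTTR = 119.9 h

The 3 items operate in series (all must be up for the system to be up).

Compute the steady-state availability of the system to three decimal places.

0.971

A(A) = MTBF/(MTBF+MTTR) = 4955/(4955+90.1) = 0.982141
A(B) = MTBF/(MTBF+MTTR) = 10484/(10484+35.5) = 0.996625
A(C) = MTBF/(MTBF+MTTR) = 14590/(14590+119.9) = 0.991849
Series availability: 0.982141 × 0.996625 × 0.991849 = 0.971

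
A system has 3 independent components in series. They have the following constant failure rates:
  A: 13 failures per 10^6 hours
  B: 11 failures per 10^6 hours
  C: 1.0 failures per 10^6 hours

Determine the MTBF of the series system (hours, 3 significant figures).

40000

Series of exponential components: λ_sys = Σ λ_i
λ_sys = 0.000013 + 0.000011 + 0.0000010 = 2.5000e-05 /h
MTBF = 1 / λ_sys = 40000 h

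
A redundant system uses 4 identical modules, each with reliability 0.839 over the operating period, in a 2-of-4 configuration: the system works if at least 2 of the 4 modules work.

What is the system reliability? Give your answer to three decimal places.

0.985

R = Σ_{i=2}^{4} C(4,i) p^i (1−p)^{4−i} with p = 0.839
C(4,2)·0.839^2·0.161^2 = 0.10948
C(4,3)·0.839^3·0.161^1 = 0.38034
C(4,4)·0.839^4·0.161^0 = 0.49550
Sum = 0.985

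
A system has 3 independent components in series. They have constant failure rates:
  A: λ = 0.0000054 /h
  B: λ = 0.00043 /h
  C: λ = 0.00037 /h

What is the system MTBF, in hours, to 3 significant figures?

Series of exponential components: λ_sys = Σ λ_i
λ_sys = 0.0000054 + 0.00043 + 0.00037 = 8.0540e-04 /h
MTBF = 1 / λ_sys = 1240 h

1240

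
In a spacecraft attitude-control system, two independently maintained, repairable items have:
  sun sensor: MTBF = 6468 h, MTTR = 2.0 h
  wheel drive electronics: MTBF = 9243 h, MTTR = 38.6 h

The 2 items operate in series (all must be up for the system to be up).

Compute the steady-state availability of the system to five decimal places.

0.99553

A(sun sensor) = MTBF/(MTBF+MTTR) = 6468/(6468+2.0) = 0.999691
A(wheel drive electronics) = MTBF/(MTBF+MTTR) = 9243/(9243+38.6) = 0.995841
Series availability: 0.999691 × 0.995841 = 0.99553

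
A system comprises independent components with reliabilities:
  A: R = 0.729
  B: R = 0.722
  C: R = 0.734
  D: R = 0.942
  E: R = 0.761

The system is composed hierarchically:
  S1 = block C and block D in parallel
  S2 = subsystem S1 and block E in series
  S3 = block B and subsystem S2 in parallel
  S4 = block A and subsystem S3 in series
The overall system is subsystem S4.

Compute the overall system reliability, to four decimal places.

Parallel (C and D): 1 − (1 − 0.734000)(1 − 0.942000) = 0.984572
Series ([0.984572] and E): 0.984572 × 0.761000 = 0.749259
Parallel (B and [0.749259]): 1 − (1 − 0.722000)(1 − 0.749259) = 0.930294
Series (A and [0.930294]): 0.729000 × 0.930294 = 0.6782

0.6782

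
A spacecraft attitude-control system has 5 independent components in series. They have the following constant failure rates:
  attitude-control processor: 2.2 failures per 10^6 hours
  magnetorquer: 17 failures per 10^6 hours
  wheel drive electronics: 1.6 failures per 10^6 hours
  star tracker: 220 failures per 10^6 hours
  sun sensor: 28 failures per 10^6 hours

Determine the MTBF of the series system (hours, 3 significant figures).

3720

Series of exponential components: λ_sys = Σ λ_i
λ_sys = 0.0000022 + 0.000017 + 0.0000016 + 0.00022 + 0.000028 = 2.6880e-04 /h
MTBF = 1 / λ_sys = 3720 h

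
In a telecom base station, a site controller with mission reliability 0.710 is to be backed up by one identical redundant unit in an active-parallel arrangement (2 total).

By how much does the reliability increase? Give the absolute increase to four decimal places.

0.2059

R_before = 0.710
R_after = 1 − (1 − 0.710)^2 = 0.9159
ΔR = 0.9159 − 0.710 = 0.2059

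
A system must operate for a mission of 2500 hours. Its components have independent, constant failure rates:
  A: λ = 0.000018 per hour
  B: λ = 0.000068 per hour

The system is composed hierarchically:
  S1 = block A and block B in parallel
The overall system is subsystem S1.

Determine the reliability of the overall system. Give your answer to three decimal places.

R(A) = exp(−0.000018 × 2500) = 0.95600
R(B) = exp(−0.000068 × 2500) = 0.84366
Parallel (A and B): 1 − (1 − 0.95600)(1 − 0.84366) = 0.993

0.993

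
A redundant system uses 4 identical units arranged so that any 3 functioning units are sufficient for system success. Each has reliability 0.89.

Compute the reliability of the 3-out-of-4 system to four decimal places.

0.9376

R = Σ_{i=3}^{4} C(4,i) p^i (1−p)^{4−i} with p = 0.89
C(4,3)·0.89^3·0.11^1 = 0.310186
C(4,4)·0.89^4·0.11^0 = 0.627422
Sum = 0.9376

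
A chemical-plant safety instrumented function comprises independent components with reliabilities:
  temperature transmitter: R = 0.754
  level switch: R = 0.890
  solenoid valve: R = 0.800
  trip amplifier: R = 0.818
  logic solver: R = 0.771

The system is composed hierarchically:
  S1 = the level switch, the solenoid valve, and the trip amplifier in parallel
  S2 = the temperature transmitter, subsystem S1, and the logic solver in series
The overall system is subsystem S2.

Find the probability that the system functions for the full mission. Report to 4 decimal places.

0.5790

Parallel (level switch, solenoid valve, and trip amplifier): 1 − (1 − 0.890000)(1 − 0.800000)(1 − 0.818000) = 0.995996
Series (temperature transmitter, [0.995996], and logic solver): 0.754000 × 0.995996 × 0.771000 = 0.5790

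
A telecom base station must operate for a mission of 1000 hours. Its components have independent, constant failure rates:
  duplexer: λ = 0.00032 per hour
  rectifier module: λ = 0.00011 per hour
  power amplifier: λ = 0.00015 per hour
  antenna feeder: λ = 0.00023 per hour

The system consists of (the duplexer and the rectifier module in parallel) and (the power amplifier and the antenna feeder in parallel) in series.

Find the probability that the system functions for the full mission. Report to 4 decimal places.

R(duplexer) = exp(−0.00032 × 1000) = 0.726149
R(rectifier module) = exp(−0.00011 × 1000) = 0.895834
R(power amplifier) = exp(−0.00015 × 1000) = 0.860708
R(antenna feeder) = exp(−0.00023 × 1000) = 0.794534
Parallel (duplexer and rectifier module): 1 − (1 − 0.726149)(1 − 0.895834) = 0.971474
Parallel (power amplifier and antenna feeder): 1 − (1 − 0.860708)(1 − 0.794534) = 0.971380
Series ([0.971474] and [0.971380]): 0.971474 × 0.971380 = 0.9437

0.9437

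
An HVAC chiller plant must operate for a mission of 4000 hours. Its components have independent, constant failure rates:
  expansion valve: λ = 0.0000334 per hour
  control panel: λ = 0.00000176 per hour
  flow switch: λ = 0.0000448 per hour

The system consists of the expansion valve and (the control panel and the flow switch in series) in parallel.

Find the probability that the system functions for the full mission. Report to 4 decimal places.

R(expansion valve) = exp(−0.0000334 × 4000) = 0.874940
R(control panel) = exp(−0.00000176 × 4000) = 0.992985
R(flow switch) = exp(−0.0000448 × 4000) = 0.835939
Series (control panel and flow switch): 0.992985 × 0.835939 = 0.830075
Parallel (expansion valve and [0.830075]): 1 − (1 − 0.874940)(1 − 0.830075) = 0.9787

0.9787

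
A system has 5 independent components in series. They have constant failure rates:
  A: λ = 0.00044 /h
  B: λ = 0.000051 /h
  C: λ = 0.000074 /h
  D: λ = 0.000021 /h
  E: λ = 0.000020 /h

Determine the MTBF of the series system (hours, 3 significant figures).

Series of exponential components: λ_sys = Σ λ_i
λ_sys = 0.00044 + 0.000051 + 0.000074 + 0.000021 + 0.000020 = 6.0600e-04 /h
MTBF = 1 / λ_sys = 1650 h

1650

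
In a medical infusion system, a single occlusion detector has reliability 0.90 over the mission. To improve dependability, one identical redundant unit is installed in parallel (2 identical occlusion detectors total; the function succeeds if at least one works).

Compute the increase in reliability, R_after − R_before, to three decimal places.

R_before = 0.90
R_after = 1 − (1 − 0.90)^2 = 0.990
ΔR = 0.990 − 0.90 = 0.090

0.090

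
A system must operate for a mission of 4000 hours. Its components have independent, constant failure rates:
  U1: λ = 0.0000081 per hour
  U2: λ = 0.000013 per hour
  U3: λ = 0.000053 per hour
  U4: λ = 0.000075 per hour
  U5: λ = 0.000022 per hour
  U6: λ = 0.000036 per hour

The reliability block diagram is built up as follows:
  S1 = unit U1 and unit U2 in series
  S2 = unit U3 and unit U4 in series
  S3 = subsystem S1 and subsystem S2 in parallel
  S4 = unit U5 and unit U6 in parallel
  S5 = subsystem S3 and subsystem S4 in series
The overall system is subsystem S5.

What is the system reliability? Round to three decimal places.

R(U1) = exp(−0.0000081 × 4000) = 0.96812
R(U2) = exp(−0.000013 × 4000) = 0.94933
R(U3) = exp(−0.000053 × 4000) = 0.80896
R(U4) = exp(−0.000075 × 4000) = 0.74082
R(U5) = exp(−0.000022 × 4000) = 0.91576
R(U6) = exp(−0.000036 × 4000) = 0.86589
Series (U1 and U2): 0.96812 × 0.94933 = 0.91907
Series (U3 and U4): 0.80896 × 0.74082 = 0.59929
Parallel ([0.91907] and [0.59929]): 1 − (1 − 0.91907)(1 − 0.59929) = 0.96757
Parallel (U5 and U6): 1 − (1 − 0.91576)(1 − 0.86589) = 0.98870
Series ([0.96757] and [0.98870]): 0.96757 × 0.98870 = 0.957

0.957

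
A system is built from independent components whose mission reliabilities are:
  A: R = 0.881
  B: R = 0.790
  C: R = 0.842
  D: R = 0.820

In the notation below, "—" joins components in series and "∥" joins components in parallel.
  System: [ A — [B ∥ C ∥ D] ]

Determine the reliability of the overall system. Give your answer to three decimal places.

0.876

Parallel (B, C, and D): 1 − (1 − 0.79000)(1 − 0.84200)(1 − 0.82000) = 0.99403
Series (A and [0.99403]): 0.88100 × 0.99403 = 0.876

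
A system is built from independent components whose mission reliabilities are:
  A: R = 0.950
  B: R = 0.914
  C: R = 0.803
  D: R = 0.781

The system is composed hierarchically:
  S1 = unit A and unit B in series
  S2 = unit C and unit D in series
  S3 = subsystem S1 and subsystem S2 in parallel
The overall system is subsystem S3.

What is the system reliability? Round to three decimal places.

Series (A and B): 0.95000 × 0.91400 = 0.86830
Series (C and D): 0.80300 × 0.78100 = 0.62714
Parallel ([0.86830] and [0.62714]): 1 − (1 − 0.86830)(1 − 0.62714) = 0.951

0.951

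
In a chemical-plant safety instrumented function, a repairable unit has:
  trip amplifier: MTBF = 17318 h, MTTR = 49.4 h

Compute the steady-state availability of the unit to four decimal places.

A(trip amplifier) = MTBF/(MTBF+MTTR) = 17318/(17318+49.4) = 0.9972

0.9972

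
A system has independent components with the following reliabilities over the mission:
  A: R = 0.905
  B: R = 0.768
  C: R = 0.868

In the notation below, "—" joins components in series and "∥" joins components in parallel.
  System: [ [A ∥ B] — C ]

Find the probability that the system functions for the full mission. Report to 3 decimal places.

0.849

Parallel (A and B): 1 − (1 − 0.90500)(1 − 0.76800) = 0.97796
Series ([0.97796] and C): 0.97796 × 0.86800 = 0.849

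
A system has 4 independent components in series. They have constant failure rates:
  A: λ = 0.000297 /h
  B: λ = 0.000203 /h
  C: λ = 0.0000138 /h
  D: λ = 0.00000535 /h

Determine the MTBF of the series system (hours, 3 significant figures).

Series of exponential components: λ_sys = Σ λ_i
λ_sys = 0.000297 + 0.000203 + 0.0000138 + 0.00000535 = 5.1915e-04 /h
MTBF = 1 / λ_sys = 1930 h

1930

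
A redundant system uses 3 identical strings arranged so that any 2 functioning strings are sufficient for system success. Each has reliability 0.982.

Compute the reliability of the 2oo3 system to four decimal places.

R = Σ_{i=2}^{3} C(3,i) p^i (1−p)^{3−i} with p = 0.982
C(3,2)·0.982^2·0.018^1 = 0.052073
C(3,3)·0.982^3·0.018^0 = 0.946966
Sum = 0.9990

0.9990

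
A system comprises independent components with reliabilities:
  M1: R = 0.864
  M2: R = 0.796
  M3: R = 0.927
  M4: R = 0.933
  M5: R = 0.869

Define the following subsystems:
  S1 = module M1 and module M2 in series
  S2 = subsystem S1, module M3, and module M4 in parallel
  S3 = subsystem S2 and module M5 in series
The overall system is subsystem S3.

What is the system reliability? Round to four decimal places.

Series (M1 and M2): 0.864000 × 0.796000 = 0.687744
Parallel ([0.687744], M3, and M4): 1 − (1 − 0.687744)(1 − 0.927000)(1 − 0.933000) = 0.998473
Series ([0.998473] and M5): 0.998473 × 0.869000 = 0.8677

0.8677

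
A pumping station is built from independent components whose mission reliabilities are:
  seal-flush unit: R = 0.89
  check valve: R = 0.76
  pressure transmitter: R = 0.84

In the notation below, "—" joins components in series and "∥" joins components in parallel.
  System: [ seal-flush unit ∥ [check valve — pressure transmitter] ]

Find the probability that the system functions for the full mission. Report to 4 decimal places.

0.9602

Series (check valve and pressure transmitter): 0.760000 × 0.840000 = 0.638400
Parallel (seal-flush unit and [0.638400]): 1 − (1 − 0.890000)(1 − 0.638400) = 0.9602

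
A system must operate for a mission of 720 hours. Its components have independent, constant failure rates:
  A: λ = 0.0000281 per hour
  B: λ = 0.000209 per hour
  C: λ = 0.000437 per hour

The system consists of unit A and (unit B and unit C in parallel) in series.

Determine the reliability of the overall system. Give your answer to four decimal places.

0.9430

R(A) = exp(−0.0000281 × 720) = 0.979971
R(B) = exp(−0.000209 × 720) = 0.860295
R(C) = exp(−0.000437 × 720) = 0.730052
Parallel (B and C): 1 − (1 − 0.860295)(1 − 0.730052) = 0.962287
Series (A and [0.962287]): 0.979971 × 0.962287 = 0.9430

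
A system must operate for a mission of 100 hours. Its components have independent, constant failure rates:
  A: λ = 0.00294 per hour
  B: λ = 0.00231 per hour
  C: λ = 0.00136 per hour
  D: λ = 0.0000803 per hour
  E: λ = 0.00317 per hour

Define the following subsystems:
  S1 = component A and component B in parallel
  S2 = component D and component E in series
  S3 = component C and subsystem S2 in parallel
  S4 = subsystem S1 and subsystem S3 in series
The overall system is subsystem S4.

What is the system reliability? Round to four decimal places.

R(A) = exp(−0.00294 × 100) = 0.745276
R(B) = exp(−0.00231 × 100) = 0.793739
R(C) = exp(−0.00136 × 100) = 0.872843
R(D) = exp(−0.0000803 × 100) = 0.992002
R(E) = exp(−0.00317 × 100) = 0.728331
Parallel (A and B): 1 − (1 − 0.745276)(1 − 0.793739) = 0.947460
Series (D and E): 0.992002 × 0.728331 = 0.722506
Parallel (C and [0.722506]): 1 − (1 − 0.872843)(1 − 0.722506) = 0.964715
Series ([0.947460] and [0.964715]): 0.947460 × 0.964715 = 0.9140

0.9140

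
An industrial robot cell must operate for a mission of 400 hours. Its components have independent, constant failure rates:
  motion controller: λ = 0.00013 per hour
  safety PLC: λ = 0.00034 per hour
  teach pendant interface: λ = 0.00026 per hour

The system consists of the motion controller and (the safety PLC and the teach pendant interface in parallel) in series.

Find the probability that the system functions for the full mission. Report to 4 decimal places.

R(motion controller) = exp(−0.00013 × 400) = 0.949329
R(safety PLC) = exp(−0.00034 × 400) = 0.872843
R(teach pendant interface) = exp(−0.00026 × 400) = 0.901225
Parallel (safety PLC and teach pendant interface): 1 − (1 − 0.872843)(1 − 0.901225) = 0.987440
Series (motion controller and [0.987440]): 0.949329 × 0.987440 = 0.9374

0.9374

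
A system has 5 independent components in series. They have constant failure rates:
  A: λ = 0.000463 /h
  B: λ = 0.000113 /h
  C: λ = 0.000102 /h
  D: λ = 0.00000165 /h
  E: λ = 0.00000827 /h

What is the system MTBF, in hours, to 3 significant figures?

Series of exponential components: λ_sys = Σ λ_i
λ_sys = 0.000463 + 0.000113 + 0.000102 + 0.00000165 + 0.00000827 = 6.8792e-04 /h
MTBF = 1 / λ_sys = 1450 h

1450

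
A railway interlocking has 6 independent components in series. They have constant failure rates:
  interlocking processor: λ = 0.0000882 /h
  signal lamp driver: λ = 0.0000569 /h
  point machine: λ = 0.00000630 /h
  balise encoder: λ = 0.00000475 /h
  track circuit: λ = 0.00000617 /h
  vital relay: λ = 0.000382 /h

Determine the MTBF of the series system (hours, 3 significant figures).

Series of exponential components: λ_sys = Σ λ_i
λ_sys = 0.0000882 + 0.0000569 + 0.00000630 + 0.00000475 + 0.00000617 + 0.000382 = 5.4432e-04 /h
MTBF = 1 / λ_sys = 1840 h

1840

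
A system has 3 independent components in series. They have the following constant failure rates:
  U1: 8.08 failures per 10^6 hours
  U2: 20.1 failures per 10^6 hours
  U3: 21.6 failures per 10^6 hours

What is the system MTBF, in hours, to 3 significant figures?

Series of exponential components: λ_sys = Σ λ_i
λ_sys = 0.00000808 + 0.0000201 + 0.0000216 = 4.9780e-05 /h
MTBF = 1 / λ_sys = 20100 h

20100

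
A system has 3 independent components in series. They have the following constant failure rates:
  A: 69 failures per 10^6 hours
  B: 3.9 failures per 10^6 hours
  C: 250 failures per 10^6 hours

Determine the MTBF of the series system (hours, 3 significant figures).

3100

Series of exponential components: λ_sys = Σ λ_i
λ_sys = 0.000069 + 0.0000039 + 0.00025 = 3.2290e-04 /h
MTBF = 1 / λ_sys = 3100 h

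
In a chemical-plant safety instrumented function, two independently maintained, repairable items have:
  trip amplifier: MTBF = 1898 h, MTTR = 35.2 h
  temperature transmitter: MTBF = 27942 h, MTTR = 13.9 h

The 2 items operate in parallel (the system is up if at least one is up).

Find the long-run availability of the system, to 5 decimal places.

A(trip amplifier) = MTBF/(MTBF+MTTR) = 1898/(1898+35.2) = 0.981792
A(temperature transmitter) = MTBF/(MTBF+MTTR) = 27942/(27942+13.9) = 0.999503
Parallel availability: 1 − (1 − 0.981792)(1 − 0.999503) = 0.99999

0.99999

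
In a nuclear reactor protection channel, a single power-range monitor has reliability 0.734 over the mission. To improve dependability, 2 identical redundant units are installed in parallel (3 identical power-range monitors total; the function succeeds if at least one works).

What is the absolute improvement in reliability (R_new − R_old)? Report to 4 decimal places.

0.2472

R_before = 0.734
R_after = 1 − (1 − 0.734)^3 = 0.9812
ΔR = 0.9812 − 0.734 = 0.2472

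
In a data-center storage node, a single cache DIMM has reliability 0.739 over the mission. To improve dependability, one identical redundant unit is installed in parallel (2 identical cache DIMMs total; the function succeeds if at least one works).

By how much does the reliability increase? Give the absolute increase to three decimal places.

0.193

R_before = 0.739
R_after = 1 − (1 − 0.739)^2 = 0.932
ΔR = 0.932 − 0.739 = 0.193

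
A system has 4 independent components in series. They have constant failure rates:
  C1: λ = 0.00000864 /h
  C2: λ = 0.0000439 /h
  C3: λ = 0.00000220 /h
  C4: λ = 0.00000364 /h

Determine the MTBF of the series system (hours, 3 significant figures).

17100

Series of exponential components: λ_sys = Σ λ_i
λ_sys = 0.00000864 + 0.0000439 + 0.00000220 + 0.00000364 = 5.8380e-05 /h
MTBF = 1 / λ_sys = 17100 h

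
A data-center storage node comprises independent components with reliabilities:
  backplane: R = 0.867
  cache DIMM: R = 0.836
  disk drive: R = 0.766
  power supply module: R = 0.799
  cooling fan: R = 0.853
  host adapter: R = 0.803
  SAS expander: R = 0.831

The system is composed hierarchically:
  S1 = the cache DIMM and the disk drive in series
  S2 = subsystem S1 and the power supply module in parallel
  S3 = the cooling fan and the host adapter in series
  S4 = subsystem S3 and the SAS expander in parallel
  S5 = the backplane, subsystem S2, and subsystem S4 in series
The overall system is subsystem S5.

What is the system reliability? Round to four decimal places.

0.7615

Series (cache DIMM and disk drive): 0.836000 × 0.766000 = 0.640376
Parallel ([0.640376] and power supply module): 1 − (1 − 0.640376)(1 − 0.799000) = 0.927716
Series (cooling fan and host adapter): 0.853000 × 0.803000 = 0.684959
Parallel ([0.684959] and SAS expander): 1 − (1 − 0.684959)(1 − 0.831000) = 0.946758
Series (backplane, [0.927716], and [0.946758]): 0.867000 × 0.927716 × 0.946758 = 0.7615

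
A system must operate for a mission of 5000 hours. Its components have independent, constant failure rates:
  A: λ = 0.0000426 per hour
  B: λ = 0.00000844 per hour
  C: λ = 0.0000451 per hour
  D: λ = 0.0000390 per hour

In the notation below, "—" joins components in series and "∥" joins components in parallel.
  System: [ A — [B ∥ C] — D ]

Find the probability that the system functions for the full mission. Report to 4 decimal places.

R(A) = exp(−0.0000426 × 5000) = 0.808156
R(B) = exp(−0.00000844 × 5000) = 0.958678
R(C) = exp(−0.0000451 × 5000) = 0.798117
R(D) = exp(−0.0000390 × 5000) = 0.822835
Parallel (B and C): 1 − (1 − 0.958678)(1 − 0.798117) = 0.991658
Series (A, [0.991658], and D): 0.808156 × 0.991658 × 0.822835 = 0.6594

0.6594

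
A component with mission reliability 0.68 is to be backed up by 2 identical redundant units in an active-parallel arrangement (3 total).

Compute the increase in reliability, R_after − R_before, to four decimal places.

0.2872

R_before = 0.68
R_after = 1 − (1 − 0.68)^3 = 0.9672
ΔR = 0.9672 − 0.68 = 0.2872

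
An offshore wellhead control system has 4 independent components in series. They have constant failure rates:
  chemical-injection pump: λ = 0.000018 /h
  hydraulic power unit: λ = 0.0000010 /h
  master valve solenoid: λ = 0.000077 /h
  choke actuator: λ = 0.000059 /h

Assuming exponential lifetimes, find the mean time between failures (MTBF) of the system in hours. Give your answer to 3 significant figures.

Series of exponential components: λ_sys = Σ λ_i
λ_sys = 0.000018 + 0.0000010 + 0.000077 + 0.000059 = 1.5500e-04 /h
MTBF = 1 / λ_sys = 6450 h

6450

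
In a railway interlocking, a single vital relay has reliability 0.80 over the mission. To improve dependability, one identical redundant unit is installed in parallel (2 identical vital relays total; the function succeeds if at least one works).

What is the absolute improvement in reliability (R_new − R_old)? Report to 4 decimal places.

R_before = 0.80
R_after = 1 − (1 − 0.80)^2 = 0.9600
ΔR = 0.9600 − 0.80 = 0.1600

0.1600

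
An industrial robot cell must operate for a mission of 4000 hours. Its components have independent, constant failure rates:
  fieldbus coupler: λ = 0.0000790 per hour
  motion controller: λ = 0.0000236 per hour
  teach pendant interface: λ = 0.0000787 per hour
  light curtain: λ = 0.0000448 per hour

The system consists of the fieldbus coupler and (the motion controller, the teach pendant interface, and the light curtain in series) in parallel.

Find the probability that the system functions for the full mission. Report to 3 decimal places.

R(fieldbus coupler) = exp(−0.0000790 × 4000) = 0.72906
R(motion controller) = exp(−0.0000236 × 4000) = 0.90992
R(teach pendant interface) = exp(−0.0000787 × 4000) = 0.72993
R(light curtain) = exp(−0.0000448 × 4000) = 0.83594
Series (motion controller, teach pendant interface, and light curtain): 0.90992 × 0.72993 × 0.83594 = 0.55521
Parallel (fieldbus coupler and [0.55521]): 1 − (1 − 0.72906)(1 − 0.55521) = 0.879

0.879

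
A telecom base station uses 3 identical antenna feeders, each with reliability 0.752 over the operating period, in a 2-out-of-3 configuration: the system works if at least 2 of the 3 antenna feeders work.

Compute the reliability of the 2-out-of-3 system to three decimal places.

R = Σ_{i=2}^{3} C(3,i) p^i (1−p)^{3−i} with p = 0.752
C(3,2)·0.752^2·0.248^1 = 0.42073
C(3,3)·0.752^3·0.248^0 = 0.42526
Sum = 0.846

0.846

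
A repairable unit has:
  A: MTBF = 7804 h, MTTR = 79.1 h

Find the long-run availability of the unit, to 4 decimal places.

0.9900

A(A) = MTBF/(MTBF+MTTR) = 7804/(7804+79.1) = 0.9900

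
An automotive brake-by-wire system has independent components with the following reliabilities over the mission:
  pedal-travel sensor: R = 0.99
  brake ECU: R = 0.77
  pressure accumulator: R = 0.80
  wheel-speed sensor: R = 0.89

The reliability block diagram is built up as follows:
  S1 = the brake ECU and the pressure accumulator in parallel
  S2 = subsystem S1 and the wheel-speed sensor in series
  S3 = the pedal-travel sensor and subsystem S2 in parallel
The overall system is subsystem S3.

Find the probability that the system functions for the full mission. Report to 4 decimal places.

0.9985

Parallel (brake ECU and pressure accumulator): 1 − (1 − 0.770000)(1 − 0.800000) = 0.954000
Series ([0.954000] and wheel-speed sensor): 0.954000 × 0.890000 = 0.849060
Parallel (pedal-travel sensor and [0.849060]): 1 − (1 − 0.990000)(1 − 0.849060) = 0.9985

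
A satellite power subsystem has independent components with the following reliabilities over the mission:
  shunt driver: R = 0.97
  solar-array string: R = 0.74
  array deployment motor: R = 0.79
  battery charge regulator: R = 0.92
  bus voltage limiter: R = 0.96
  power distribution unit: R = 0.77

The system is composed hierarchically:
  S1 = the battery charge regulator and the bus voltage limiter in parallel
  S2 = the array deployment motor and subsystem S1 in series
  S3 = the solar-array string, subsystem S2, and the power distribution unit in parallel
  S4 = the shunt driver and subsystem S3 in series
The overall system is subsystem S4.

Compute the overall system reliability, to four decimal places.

0.9577

Parallel (battery charge regulator and bus voltage limiter): 1 − (1 − 0.920000)(1 − 0.960000) = 0.996800
Series (array deployment motor and [0.996800]): 0.790000 × 0.996800 = 0.787472
Parallel (solar-array string, [0.787472], and power distribution unit): 1 − (1 − 0.740000)(1 − 0.787472)(1 − 0.770000) = 0.987291
Series (shunt driver and [0.987291]): 0.970000 × 0.987291 = 0.9577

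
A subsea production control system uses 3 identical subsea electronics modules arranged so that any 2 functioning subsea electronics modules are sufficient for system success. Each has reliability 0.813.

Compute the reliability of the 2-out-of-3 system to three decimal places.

R = Σ_{i=2}^{3} C(3,i) p^i (1−p)^{3−i} with p = 0.813
C(3,2)·0.813^2·0.187^1 = 0.37080
C(3,3)·0.813^3·0.187^0 = 0.53737
Sum = 0.908

0.908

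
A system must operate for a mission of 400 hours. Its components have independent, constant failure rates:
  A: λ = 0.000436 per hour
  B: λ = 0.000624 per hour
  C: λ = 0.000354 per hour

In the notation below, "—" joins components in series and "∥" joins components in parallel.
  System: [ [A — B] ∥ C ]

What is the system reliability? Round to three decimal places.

R(A) = exp(−0.000436 × 400) = 0.83996
R(B) = exp(−0.000624 × 400) = 0.77911
R(C) = exp(−0.000354 × 400) = 0.86797
Series (A and B): 0.83996 × 0.77911 = 0.65442
Parallel ([0.65442] and C): 1 − (1 − 0.65442)(1 − 0.86797) = 0.954

0.954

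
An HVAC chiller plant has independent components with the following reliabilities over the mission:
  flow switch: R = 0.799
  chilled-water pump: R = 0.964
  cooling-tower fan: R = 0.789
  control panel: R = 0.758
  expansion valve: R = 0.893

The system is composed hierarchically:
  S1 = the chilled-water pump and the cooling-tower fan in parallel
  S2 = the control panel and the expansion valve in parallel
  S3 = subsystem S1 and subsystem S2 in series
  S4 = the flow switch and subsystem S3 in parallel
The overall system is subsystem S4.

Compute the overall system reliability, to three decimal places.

Parallel (chilled-water pump and cooling-tower fan): 1 − (1 − 0.96400)(1 − 0.78900) = 0.99240
Parallel (control panel and expansion valve): 1 − (1 − 0.75800)(1 − 0.89300) = 0.97411
Series ([0.99240] and [0.97411]): 0.99240 × 0.97411 = 0.96671
Parallel (flow switch and [0.96671]): 1 − (1 − 0.79900)(1 − 0.96671) = 0.993

0.993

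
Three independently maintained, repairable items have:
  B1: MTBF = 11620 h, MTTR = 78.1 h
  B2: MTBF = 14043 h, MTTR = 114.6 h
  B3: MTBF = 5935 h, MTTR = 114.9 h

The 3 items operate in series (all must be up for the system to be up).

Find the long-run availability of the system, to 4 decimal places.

A(B1) = MTBF/(MTBF+MTTR) = 11620/(11620+78.1) = 0.993324
A(B2) = MTBF/(MTBF+MTTR) = 14043/(14043+114.6) = 0.991905
A(B3) = MTBF/(MTBF+MTTR) = 5935/(5935+114.9) = 0.981008
Series availability: 0.993324 × 0.991905 × 0.981008 = 0.9666

0.9666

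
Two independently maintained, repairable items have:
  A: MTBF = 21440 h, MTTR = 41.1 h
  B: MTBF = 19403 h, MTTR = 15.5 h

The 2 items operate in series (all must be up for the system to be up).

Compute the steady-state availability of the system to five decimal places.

A(A) = MTBF/(MTBF+MTTR) = 21440/(21440+41.1) = 0.998087
A(B) = MTBF/(MTBF+MTTR) = 19403/(19403+15.5) = 0.999202
Series availability: 0.998087 × 0.999202 = 0.99729

0.99729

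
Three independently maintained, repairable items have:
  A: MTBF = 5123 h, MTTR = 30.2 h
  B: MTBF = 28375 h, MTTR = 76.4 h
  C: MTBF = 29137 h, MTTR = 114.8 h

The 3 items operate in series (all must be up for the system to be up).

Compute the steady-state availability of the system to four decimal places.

0.9876

A(A) = MTBF/(MTBF+MTTR) = 5123/(5123+30.2) = 0.994140
A(B) = MTBF/(MTBF+MTTR) = 28375/(28375+76.4) = 0.997315
A(C) = MTBF/(MTBF+MTTR) = 29137/(29137+114.8) = 0.996075
Series availability: 0.994140 × 0.997315 × 0.996075 = 0.9876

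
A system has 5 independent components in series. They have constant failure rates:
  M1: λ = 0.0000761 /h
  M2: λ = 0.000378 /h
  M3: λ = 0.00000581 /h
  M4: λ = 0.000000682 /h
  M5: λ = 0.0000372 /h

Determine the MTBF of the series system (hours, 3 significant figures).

2010

Series of exponential components: λ_sys = Σ λ_i
λ_sys = 0.0000761 + 0.000378 + 0.00000581 + 0.000000682 + 0.0000372 = 4.9779e-04 /h
MTBF = 1 / λ_sys = 2010 h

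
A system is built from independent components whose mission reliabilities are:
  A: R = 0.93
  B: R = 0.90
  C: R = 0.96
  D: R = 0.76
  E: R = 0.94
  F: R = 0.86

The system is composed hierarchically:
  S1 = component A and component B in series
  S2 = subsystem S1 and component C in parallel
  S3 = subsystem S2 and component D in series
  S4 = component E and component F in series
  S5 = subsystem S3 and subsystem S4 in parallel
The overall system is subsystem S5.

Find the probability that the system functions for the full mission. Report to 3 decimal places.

Series (A and B): 0.93000 × 0.90000 = 0.83700
Parallel ([0.83700] and C): 1 − (1 − 0.83700)(1 − 0.96000) = 0.99348
Series ([0.99348] and D): 0.99348 × 0.76000 = 0.75504
Series (E and F): 0.94000 × 0.86000 = 0.80840
Parallel ([0.75504] and [0.80840]): 1 − (1 − 0.75504)(1 − 0.80840) = 0.953

0.953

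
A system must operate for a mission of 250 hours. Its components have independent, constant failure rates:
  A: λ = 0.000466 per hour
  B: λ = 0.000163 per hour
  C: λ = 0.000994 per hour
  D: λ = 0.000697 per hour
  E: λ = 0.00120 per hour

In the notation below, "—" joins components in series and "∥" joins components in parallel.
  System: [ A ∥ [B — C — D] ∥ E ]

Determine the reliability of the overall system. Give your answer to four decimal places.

0.9894

R(A) = exp(−0.000466 × 250) = 0.890030
R(B) = exp(−0.000163 × 250) = 0.960069
R(C) = exp(−0.000994 × 250) = 0.779970
R(D) = exp(−0.000697 × 250) = 0.840087
R(E) = exp(−0.00120 × 250) = 0.740818
Series (B, C, and D): 0.960069 × 0.779970 × 0.840087 = 0.629078
Parallel (A, [0.629078], and E): 1 − (1 − 0.890030)(1 − 0.629078)(1 − 0.740818) = 0.9894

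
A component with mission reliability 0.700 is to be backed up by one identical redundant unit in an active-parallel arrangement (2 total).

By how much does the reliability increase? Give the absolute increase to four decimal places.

R_before = 0.700
R_after = 1 − (1 − 0.700)^2 = 0.9100
ΔR = 0.9100 − 0.700 = 0.2100

0.2100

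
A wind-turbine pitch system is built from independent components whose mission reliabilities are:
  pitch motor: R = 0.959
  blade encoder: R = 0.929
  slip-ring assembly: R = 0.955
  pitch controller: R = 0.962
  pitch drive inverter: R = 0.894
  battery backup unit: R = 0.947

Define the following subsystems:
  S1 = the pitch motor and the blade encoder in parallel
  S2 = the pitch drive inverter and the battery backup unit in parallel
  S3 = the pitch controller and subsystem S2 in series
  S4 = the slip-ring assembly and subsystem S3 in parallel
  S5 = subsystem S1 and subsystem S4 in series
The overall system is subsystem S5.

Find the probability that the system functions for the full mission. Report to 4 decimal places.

0.9951

Parallel (pitch motor and blade encoder): 1 − (1 − 0.959000)(1 − 0.929000) = 0.997089
Parallel (pitch drive inverter and battery backup unit): 1 − (1 − 0.894000)(1 − 0.947000) = 0.994382
Series (pitch controller and [0.994382]): 0.962000 × 0.994382 = 0.956595
Parallel (slip-ring assembly and [0.956595]): 1 − (1 − 0.955000)(1 − 0.956595) = 0.998047
Series ([0.997089] and [0.998047]): 0.997089 × 0.998047 = 0.9951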